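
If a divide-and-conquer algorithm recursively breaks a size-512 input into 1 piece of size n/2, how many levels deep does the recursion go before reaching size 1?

For divide and conquer with division factor 2:

Problem sizes at each level:
Level 0: 512
Level 1: 256
Level 2: 128
Level 3: 64
Level 4: 32
Level 5: 16
Level 6: 8
Level 7: 4
Level 8: 2
Level 9: 1

The root is level 0 and the size-1 base case is level 9 (the tree spans levels 0 through 9, i.e. 10 levels counting the root), so the depth is the number of divisions: log_2(512) = 9

The recursion tree depth is log_2(512) = 9. At each level, the problem size is divided by 2, so it takes 9 divisions to reduce to a base case of size 1. The algorithm makes 1 recursive call at each level.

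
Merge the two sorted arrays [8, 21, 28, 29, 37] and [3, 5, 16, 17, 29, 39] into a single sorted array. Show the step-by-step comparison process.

Merging process:

Compare 8 vs 3: take 3 from right. Merged: [3]
Compare 8 vs 5: take 5 from right. Merged: [3, 5]
Compare 8 vs 16: take 8 from left. Merged: [3, 5, 8]
Compare 21 vs 16: take 16 from right. Merged: [3, 5, 8, 16]
Compare 21 vs 17: take 17 from right. Merged: [3, 5, 8, 16, 17]
Compare 21 vs 29: take 21 from left. Merged: [3, 5, 8, 16, 17, 21]
Compare 28 vs 29: take 28 from left. Merged: [3, 5, 8, 16, 17, 21, 28]
Compare 29 vs 29: take 29 from left. Merged: [3, 5, 8, 16, 17, 21, 28, 29]
Compare 37 vs 29: take 29 from right. Merged: [3, 5, 8, 16, 17, 21, 28, 29, 29]
Compare 37 vs 39: take 37 from left. Merged: [3, 5, 8, 16, 17, 21, 28, 29, 29, 37]
Append remaining from right: [39]. Merged: [3, 5, 8, 16, 17, 21, 28, 29, 29, 37, 39]

Final merged array: [3, 5, 8, 16, 17, 21, 28, 29, 29, 37, 39]
Total comparisons: 10

The merged array is [3, 5, 8, 16, 17, 21, 28, 29, 29, 37, 39], requiring 10 comparisons. The merge step runs in O(n) time where n is the total number of elements.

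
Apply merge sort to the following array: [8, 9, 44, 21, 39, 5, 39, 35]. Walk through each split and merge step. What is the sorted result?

Merge sort trace:

Split: [8, 9, 44, 21, 39, 5, 39, 35] -> [8, 9, 44, 21] and [39, 5, 39, 35]
  Split: [8, 9, 44, 21] -> [8, 9] and [44, 21]
    Split: [8, 9] -> [8] and [9]
    Merge: [8] + [9] -> [8, 9]
    Split: [44, 21] -> [44] and [21]
    Merge: [44] + [21] -> [21, 44]
  Merge: [8, 9] + [21, 44] -> [8, 9, 21, 44]
  Split: [39, 5, 39, 35] -> [39, 5] and [39, 35]
    Split: [39, 5] -> [39] and [5]
    Merge: [39] + [5] -> [5, 39]
    Split: [39, 35] -> [39] and [35]
    Merge: [39] + [35] -> [35, 39]
  Merge: [5, 39] + [35, 39] -> [5, 35, 39, 39]
Merge: [8, 9, 21, 44] + [5, 35, 39, 39] -> [5, 8, 9, 21, 35, 39, 39, 44]

Final sorted array: [5, 8, 9, 21, 35, 39, 39, 44]

The merge sort proceeds by recursively splitting the array and merging sorted halves.
After all merges, the sorted array is [5, 8, 9, 21, 35, 39, 39, 44].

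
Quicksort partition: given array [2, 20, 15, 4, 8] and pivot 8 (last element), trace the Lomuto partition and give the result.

Lomuto partition with pivot = 8:

Initial array: [2, 20, 15, 4, 8]

arr[0]=2 <= 8: swap with position 0, array becomes [2, 20, 15, 4, 8]
arr[1]=20 > 8: no swap
arr[2]=15 > 8: no swap
arr[3]=4 <= 8: swap with position 1, array becomes [2, 4, 15, 20, 8]

Place pivot at position 2: [2, 4, 8, 20, 15]
Pivot position: 2

After partitioning with pivot 8, the array becomes [2, 4, 8, 20, 15]. The pivot is placed at index 2. All elements to the left of the pivot are <= 8, and all elements to the right are > 8.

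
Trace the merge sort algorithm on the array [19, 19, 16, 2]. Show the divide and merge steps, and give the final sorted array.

Merge sort trace:

Split: [19, 19, 16, 2] -> [19, 19] and [16, 2]
  Split: [19, 19] -> [19] and [19]
  Merge: [19] + [19] -> [19, 19]
  Split: [16, 2] -> [16] and [2]
  Merge: [16] + [2] -> [2, 16]
Merge: [19, 19] + [2, 16] -> [2, 16, 19, 19]

Final sorted array: [2, 16, 19, 19]

The merge sort proceeds by recursively splitting the array and merging sorted halves.
After all merges, the sorted array is [2, 16, 19, 19].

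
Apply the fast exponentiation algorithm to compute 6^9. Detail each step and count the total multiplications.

Computing 6^9 by squaring (build up from 6^1; each line after the first costs one multiplication):

6^1 = 6
6^2 = (6^1)^2 = 6^2 = 36
6^4 = (6^2)^2 = 36^2 = 1296
6^8 = (6^4)^2 = 1296^2 = 1679616
6^9 = 6 * 6^8 = 6 * 1679616 = 10077696

Result: 10077696
Multiplications needed: 4 (4 lines after 6^1)

6^9 = 10077696. Using exponentiation by squaring, this requires 4 multiplications. The key idea: if the exponent is even, square the half-power; if odd, multiply by the base once.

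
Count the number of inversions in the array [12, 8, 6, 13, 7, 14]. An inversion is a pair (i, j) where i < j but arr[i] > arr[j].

Finding inversions in [12, 8, 6, 13, 7, 14]:

(0, 1): arr[0]=12 > arr[1]=8
(0, 2): arr[0]=12 > arr[2]=6
(0, 4): arr[0]=12 > arr[4]=7
(1, 2): arr[1]=8 > arr[2]=6
(1, 4): arr[1]=8 > arr[4]=7
(3, 4): arr[3]=13 > arr[4]=7

Total inversions: 6

The array has 6 inversion(s): (0,1), (0,2), (0,4), (1,2), (1,4), (3,4). Each pair (i,j) satisfies i < j and arr[i] > arr[j].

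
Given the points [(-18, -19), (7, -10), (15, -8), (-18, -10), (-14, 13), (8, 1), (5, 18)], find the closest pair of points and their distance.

Computing all pairwise distances among 7 points:

d((-18, -19), (7, -10)) = 26.5707
d((-18, -19), (15, -8)) = 34.7851
d((-18, -19), (-18, -10)) = 9.0
d((-18, -19), (-14, 13)) = 32.249
d((-18, -19), (8, 1)) = 32.8024
d((-18, -19), (5, 18)) = 43.566
d((7, -10), (15, -8)) = 8.2462 <-- minimum
d((7, -10), (-18, -10)) = 25.0
d((7, -10), (-14, 13)) = 31.1448
d((7, -10), (8, 1)) = 11.0454
d((7, -10), (5, 18)) = 28.0713
d((15, -8), (-18, -10)) = 33.0606
d((15, -8), (-14, 13)) = 35.805
d((15, -8), (8, 1)) = 11.4018
d((15, -8), (5, 18)) = 27.8568
d((-18, -10), (-14, 13)) = 23.3452
d((-18, -10), (8, 1)) = 28.2312
d((-18, -10), (5, 18)) = 36.2353
d((-14, 13), (8, 1)) = 25.0599
d((-14, 13), (5, 18)) = 19.6469
d((8, 1), (5, 18)) = 17.2627

Closest pair: (7, -10) and (15, -8) with distance 8.2462

The closest pair is (7, -10) and (15, -8) with Euclidean distance 8.2462. For 7 points, brute-force pairwise comparison is shown above. For large n, the divide-and-conquer algorithm (sort by x, recurse on halves, check the dividing strip) achieves O(n log n).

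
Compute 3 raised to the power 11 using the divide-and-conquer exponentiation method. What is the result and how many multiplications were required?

Computing 3^11 by squaring (build up from 3^1; each line after the first costs one multiplication):

3^1 = 3
3^2 = (3^1)^2 = 3^2 = 9
3^4 = (3^2)^2 = 9^2 = 81
3^5 = 3 * 3^4 = 3 * 81 = 243
3^10 = (3^5)^2 = 243^2 = 59049
3^11 = 3 * 3^10 = 3 * 59049 = 177147

Result: 177147
Multiplications needed: 5 (5 lines after 3^1)

3^11 = 177147. Using exponentiation by squaring, this requires 5 multiplications. The key idea: if the exponent is even, square the half-power; if odd, multiply by the base once.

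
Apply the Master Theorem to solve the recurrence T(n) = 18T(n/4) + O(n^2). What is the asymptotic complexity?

Master Theorem for T(n) = 18T(n/4) + O(n^2):

a = 18, b = 4, c = 2
log_b(a) = log_4(18) = 2.0850

Case 1: c = 2 < log_4(18) = 2.0850
T(n) = O(n^(log_4 18))

For T(n) = 18T(n/4) + O(n^2): log_4(18) = 2.0850. This is Case 1 of the Master Theorem (c < log_b(a), work dominated by leaves), giving O(n^(log_4 18)).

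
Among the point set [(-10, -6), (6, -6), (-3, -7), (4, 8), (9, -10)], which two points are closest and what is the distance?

Computing all pairwise distances among 5 points:

d((-10, -6), (6, -6)) = 16.0
d((-10, -6), (-3, -7)) = 7.0711
d((-10, -6), (4, 8)) = 19.799
d((-10, -6), (9, -10)) = 19.4165
d((6, -6), (-3, -7)) = 9.0554
d((6, -6), (4, 8)) = 14.1421
d((6, -6), (9, -10)) = 5.0 <-- minimum
d((-3, -7), (4, 8)) = 16.5529
d((-3, -7), (9, -10)) = 12.3693
d((4, 8), (9, -10)) = 18.6815

Closest pair: (6, -6) and (9, -10) with distance 5.0

The closest pair is (6, -6) and (9, -10) with Euclidean distance 5.0. For 5 points, brute-force pairwise comparison is shown above. For large n, the divide-and-conquer algorithm (sort by x, recurse on halves, check the dividing strip) achieves O(n log n).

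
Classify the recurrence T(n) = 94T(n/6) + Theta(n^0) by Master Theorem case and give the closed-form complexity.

Master Theorem for T(n) = 94T(n/6) + O(n^0):

a = 94, b = 6, c = 0
log_b(a) = log_6(94) = 2.5357

Case 1: c = 0 < log_6(94) = 2.5357
T(n) = O(n^(log_6 94))

For T(n) = 94T(n/6) + O(n^0): log_6(94) = 2.5357. This is Case 1 of the Master Theorem (c < log_b(a), work dominated by leaves), giving O(n^(log_6 94)).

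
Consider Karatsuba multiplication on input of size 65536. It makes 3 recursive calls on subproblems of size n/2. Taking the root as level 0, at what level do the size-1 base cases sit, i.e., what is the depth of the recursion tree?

For divide and conquer with division factor 2:

Problem sizes at each level:
Level 0: 65536
Level 1: 32768
Level 2: 16384
Level 3: 8192
Level 4: 4096
Level 5: 2048
Level 6: 1024
Level 7: 512
Level 8: 256
Level 9: 128
Level 10: 64
Level 11: 32
Level 12: 16
Level 13: 8
Level 14: 4
Level 15: 2
Level 16: 1

The root is level 0 and the size-1 base case is level 16 (the tree spans levels 0 through 16, i.e. 17 levels counting the root), so the depth is the number of divisions: log_2(65536) = 16

The recursion tree depth is log_2(65536) = 16. At each level, the problem size is divided by 2, so it takes 16 divisions to reduce to a base case of size 1. The algorithm makes 3 recursive calls at each level.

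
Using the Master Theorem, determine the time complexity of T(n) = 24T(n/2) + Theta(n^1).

Master Theorem for T(n) = 24T(n/2) + O(n^1):

a = 24, b = 2, c = 1
log_b(a) = log_2(24) = 4.5850

Case 1: c = 1 < log_2(24) = 4.5850
T(n) = O(n^(log_2 24))

For T(n) = 24T(n/2) + O(n^1): log_2(24) = 4.5850. This is Case 1 of the Master Theorem (c < log_b(a), work dominated by leaves), giving O(n^(log_2 24)).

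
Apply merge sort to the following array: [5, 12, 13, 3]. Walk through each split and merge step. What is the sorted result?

Merge sort trace:

Split: [5, 12, 13, 3] -> [5, 12] and [13, 3]
  Split: [5, 12] -> [5] and [12]
  Merge: [5] + [12] -> [5, 12]
  Split: [13, 3] -> [13] and [3]
  Merge: [13] + [3] -> [3, 13]
Merge: [5, 12] + [3, 13] -> [3, 5, 12, 13]

Final sorted array: [3, 5, 12, 13]

The merge sort proceeds by recursively splitting the array and merging sorted halves.
After all merges, the sorted array is [3, 5, 12, 13].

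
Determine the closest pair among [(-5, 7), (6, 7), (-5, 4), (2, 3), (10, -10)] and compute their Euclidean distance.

Computing all pairwise distances among 5 points:

d((-5, 7), (6, 7)) = 11.0
d((-5, 7), (-5, 4)) = 3.0 <-- minimum
d((-5, 7), (2, 3)) = 8.0623
d((-5, 7), (10, -10)) = 22.6716
d((6, 7), (-5, 4)) = 11.4018
d((6, 7), (2, 3)) = 5.6569
d((6, 7), (10, -10)) = 17.4642
d((-5, 4), (2, 3)) = 7.0711
d((-5, 4), (10, -10)) = 20.5183
d((2, 3), (10, -10)) = 15.2643

Closest pair: (-5, 7) and (-5, 4) with distance 3.0

The closest pair is (-5, 7) and (-5, 4) with Euclidean distance 3.0. For 5 points, brute-force pairwise comparison is shown above. For large n, the divide-and-conquer algorithm (sort by x, recurse on halves, check the dividing strip) achieves O(n log n).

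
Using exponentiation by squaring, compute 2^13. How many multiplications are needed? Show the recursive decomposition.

Computing 2^13 by squaring (build up from 2^1; each line after the first costs one multiplication):

2^1 = 2
2^2 = (2^1)^2 = 2^2 = 4
2^3 = 2 * 2^2 = 2 * 4 = 8
2^6 = (2^3)^2 = 8^2 = 64
2^12 = (2^6)^2 = 64^2 = 4096
2^13 = 2 * 2^12 = 2 * 4096 = 8192

Result: 8192
Multiplications needed: 5 (5 lines after 2^1)

2^13 = 8192. Using exponentiation by squaring, this requires 5 multiplications. The key idea: if the exponent is even, square the half-power; if odd, multiply by the base once.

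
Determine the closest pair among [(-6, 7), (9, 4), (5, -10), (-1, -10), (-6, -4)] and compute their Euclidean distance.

Computing all pairwise distances among 5 points:

d((-6, 7), (9, 4)) = 15.2971
d((-6, 7), (5, -10)) = 20.2485
d((-6, 7), (-1, -10)) = 17.72
d((-6, 7), (-6, -4)) = 11.0
d((9, 4), (5, -10)) = 14.5602
d((9, 4), (-1, -10)) = 17.2047
d((9, 4), (-6, -4)) = 17.0
d((5, -10), (-1, -10)) = 6.0 <-- minimum
d((5, -10), (-6, -4)) = 12.53
d((-1, -10), (-6, -4)) = 7.8102

Closest pair: (5, -10) and (-1, -10) with distance 6.0

The closest pair is (5, -10) and (-1, -10) with Euclidean distance 6.0. For 5 points, brute-force pairwise comparison is shown above. For large n, the divide-and-conquer algorithm (sort by x, recurse on halves, check the dividing strip) achieves O(n log n).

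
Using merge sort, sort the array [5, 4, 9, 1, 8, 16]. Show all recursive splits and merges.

Merge sort trace:

Split: [5, 4, 9, 1, 8, 16] -> [5, 4, 9] and [1, 8, 16]
  Split: [5, 4, 9] -> [5] and [4, 9]
    Split: [4, 9] -> [4] and [9]
    Merge: [4] + [9] -> [4, 9]
  Merge: [5] + [4, 9] -> [4, 5, 9]
  Split: [1, 8, 16] -> [1] and [8, 16]
    Split: [8, 16] -> [8] and [16]
    Merge: [8] + [16] -> [8, 16]
  Merge: [1] + [8, 16] -> [1, 8, 16]
Merge: [4, 5, 9] + [1, 8, 16] -> [1, 4, 5, 8, 9, 16]

Final sorted array: [1, 4, 5, 8, 9, 16]

The merge sort proceeds by recursively splitting the array and merging sorted halves.
After all merges, the sorted array is [1, 4, 5, 8, 9, 16].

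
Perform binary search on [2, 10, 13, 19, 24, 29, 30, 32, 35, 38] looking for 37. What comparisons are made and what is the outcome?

Binary search for 37 in [2, 10, 13, 19, 24, 29, 30, 32, 35, 38]:

lo=0, hi=9, mid=4, arr[mid]=24 -> 24 < 37, search right half
lo=5, hi=9, mid=7, arr[mid]=32 -> 32 < 37, search right half
lo=8, hi=9, mid=8, arr[mid]=35 -> 35 < 37, search right half
lo=9, hi=9, mid=9, arr[mid]=38 -> 38 > 37, search left half
lo=9 > hi=8, target 37 not found

Binary search determines that 37 is not in the array after 4 comparisons. The search space was exhausted without finding the target.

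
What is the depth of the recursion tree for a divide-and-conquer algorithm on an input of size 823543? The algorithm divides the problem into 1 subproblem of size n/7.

For divide and conquer with division factor 7:

Problem sizes at each level:
Level 0: 823543
Level 1: 117649
Level 2: 16807
Level 3: 2401
Level 4: 343
Level 5: 49
Level 6: 7
Level 7: 1

The root is level 0 and the size-1 base case is level 7 (the tree spans levels 0 through 7, i.e. 8 levels counting the root), so the depth is the number of divisions: log_7(823543) = 7

The recursion tree depth is log_7(823543) = 7. At each level, the problem size is divided by 7, so it takes 7 divisions to reduce to a base case of size 1. The algorithm makes 1 recursive call at each level.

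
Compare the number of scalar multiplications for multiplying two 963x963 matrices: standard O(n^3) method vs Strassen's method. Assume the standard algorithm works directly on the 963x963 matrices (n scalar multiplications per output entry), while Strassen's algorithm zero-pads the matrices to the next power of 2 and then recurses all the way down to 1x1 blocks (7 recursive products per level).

Matrix multiplication for 963x963 matrices:

Strassen's algorithm requires power-of-2 dimensions. Pad 963x963 to 1024x1024 (next power of 2).

Standard algorithm: 963^3 = 893056347 multiplications
Strassen's algorithm: 7^(log2(1024)) = 7^10 = 282475249 multiplications
Savings: 893056347 - 282475249 = 610581098 multiplications

Standard: 893056347 multiplications (963^3). Strassen: 282475249 multiplications (7^10, after padding to 1024x1024). Strassen reduces 8 recursive multiplications to 7 at each level.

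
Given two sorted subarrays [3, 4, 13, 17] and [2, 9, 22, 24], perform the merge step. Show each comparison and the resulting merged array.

Merging process:

Compare 3 vs 2: take 2 from right. Merged: [2]
Compare 3 vs 9: take 3 from left. Merged: [2, 3]
Compare 4 vs 9: take 4 from left. Merged: [2, 3, 4]
Compare 13 vs 9: take 9 from right. Merged: [2, 3, 4, 9]
Compare 13 vs 22: take 13 from left. Merged: [2, 3, 4, 9, 13]
Compare 17 vs 22: take 17 from left. Merged: [2, 3, 4, 9, 13, 17]
Append remaining from right: [22, 24]. Merged: [2, 3, 4, 9, 13, 17, 22, 24]

Final merged array: [2, 3, 4, 9, 13, 17, 22, 24]
Total comparisons: 6

The merged array is [2, 3, 4, 9, 13, 17, 22, 24], requiring 6 comparisons. The merge step runs in O(n) time where n is the total number of elements.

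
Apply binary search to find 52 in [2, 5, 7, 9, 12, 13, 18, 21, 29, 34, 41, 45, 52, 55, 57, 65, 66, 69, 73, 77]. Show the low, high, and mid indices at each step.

Binary search for 52 in [2, 5, 7, 9, 12, 13, 18, 21, 29, 34, 41, 45, 52, 55, 57, 65, 66, 69, 73, 77]:

lo=0, hi=19, mid=9, arr[mid]=34 -> 34 < 52, search right half
lo=10, hi=19, mid=14, arr[mid]=57 -> 57 > 52, search left half
lo=10, hi=13, mid=11, arr[mid]=45 -> 45 < 52, search right half
lo=12, hi=13, mid=12, arr[mid]=52 -> Found target at index 12!

Binary search finds 52 at index 12 after 4 comparisons. The search repeatedly halves the search space by comparing with the middle element.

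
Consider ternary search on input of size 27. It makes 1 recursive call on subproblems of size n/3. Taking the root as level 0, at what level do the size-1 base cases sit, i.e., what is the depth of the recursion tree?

For divide and conquer with division factor 3:

Problem sizes at each level:
Level 0: 27
Level 1: 9
Level 2: 3
Level 3: 1

The root is level 0 and the size-1 base case is level 3 (the tree spans levels 0 through 3, i.e. 4 levels counting the root), so the depth is the number of divisions: log_3(27) = 3

The recursion tree depth is log_3(27) = 3. At each level, the problem size is divided by 3, so it takes 3 divisions to reduce to a base case of size 1. The algorithm makes 1 recursive call at each level.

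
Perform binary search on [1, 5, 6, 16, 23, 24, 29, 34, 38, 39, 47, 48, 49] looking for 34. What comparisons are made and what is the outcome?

Binary search for 34 in [1, 5, 6, 16, 23, 24, 29, 34, 38, 39, 47, 48, 49]:

lo=0, hi=12, mid=6, arr[mid]=29 -> 29 < 34, search right half
lo=7, hi=12, mid=9, arr[mid]=39 -> 39 > 34, search left half
lo=7, hi=8, mid=7, arr[mid]=34 -> Found target at index 7!

Binary search finds 34 at index 7 after 3 comparisons. The search repeatedly halves the search space by comparing with the middle element.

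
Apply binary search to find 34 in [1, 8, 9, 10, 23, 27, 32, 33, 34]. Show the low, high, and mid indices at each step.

Binary search for 34 in [1, 8, 9, 10, 23, 27, 32, 33, 34]:

lo=0, hi=8, mid=4, arr[mid]=23 -> 23 < 34, search right half
lo=5, hi=8, mid=6, arr[mid]=32 -> 32 < 34, search right half
lo=7, hi=8, mid=7, arr[mid]=33 -> 33 < 34, search right half
lo=8, hi=8, mid=8, arr[mid]=34 -> Found target at index 8!

Binary search finds 34 at index 8 after 4 comparisons. The search repeatedly halves the search space by comparing with the middle element.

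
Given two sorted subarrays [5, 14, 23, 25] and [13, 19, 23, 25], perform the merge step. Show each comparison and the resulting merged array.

Merging process:

Compare 5 vs 13: take 5 from left. Merged: [5]
Compare 14 vs 13: take 13 from right. Merged: [5, 13]
Compare 14 vs 19: take 14 from left. Merged: [5, 13, 14]
Compare 23 vs 19: take 19 from right. Merged: [5, 13, 14, 19]
Compare 23 vs 23: take 23 from left. Merged: [5, 13, 14, 19, 23]
Compare 25 vs 23: take 23 from right. Merged: [5, 13, 14, 19, 23, 23]
Compare 25 vs 25: take 25 from left. Merged: [5, 13, 14, 19, 23, 23, 25]
Append remaining from right: [25]. Merged: [5, 13, 14, 19, 23, 23, 25, 25]

Final merged array: [5, 13, 14, 19, 23, 23, 25, 25]
Total comparisons: 7

The merged array is [5, 13, 14, 19, 23, 23, 25, 25], requiring 7 comparisons. The merge step runs in O(n) time where n is the total number of elements.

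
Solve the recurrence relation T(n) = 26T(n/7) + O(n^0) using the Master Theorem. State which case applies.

Master Theorem for T(n) = 26T(n/7) + O(n^0):

a = 26, b = 7, c = 0
log_b(a) = log_7(26) = 1.6743

Case 1: c = 0 < log_7(26) = 1.6743
T(n) = O(n^(log_7 26))

For T(n) = 26T(n/7) + O(n^0): log_7(26) = 1.6743. This is Case 1 of the Master Theorem (c < log_b(a), work dominated by leaves), giving O(n^(log_7 26)).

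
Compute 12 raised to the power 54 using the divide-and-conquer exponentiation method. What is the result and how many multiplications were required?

Computing 12^54 by squaring (build up from 12^1; each line after the first costs one multiplication):

12^1 = 12
12^2 = (12^1)^2 = 12^2 = 144
12^3 = 12 * 12^2 = 12 * 144 = 1728
12^6 = (12^3)^2 = 1728^2 = 2985984
12^12 = (12^6)^2 = 2985984^2 = 8916100448256
12^13 = 12 * 12^12 = 12 * 8916100448256 = 106993205379072
12^26 = (12^13)^2 = 106993205379072^2 = 11447545997288281555215581184
12^27 = 12 * 12^26 = 12 * 11447545997288281555215581184 = 137370551967459378662586974208
12^54 = (12^27)^2 = 137370551967459378662586974208^2 = 18870668547844457769972080826950345531368943638112857227264

Result: 18870668547844457769972080826950345531368943638112857227264
Multiplications needed: 8 (8 lines after 12^1)

12^54 = 18870668547844457769972080826950345531368943638112857227264. Using exponentiation by squaring, this requires 8 multiplications. The key idea: if the exponent is even, square the half-power; if odd, multiply by the base once.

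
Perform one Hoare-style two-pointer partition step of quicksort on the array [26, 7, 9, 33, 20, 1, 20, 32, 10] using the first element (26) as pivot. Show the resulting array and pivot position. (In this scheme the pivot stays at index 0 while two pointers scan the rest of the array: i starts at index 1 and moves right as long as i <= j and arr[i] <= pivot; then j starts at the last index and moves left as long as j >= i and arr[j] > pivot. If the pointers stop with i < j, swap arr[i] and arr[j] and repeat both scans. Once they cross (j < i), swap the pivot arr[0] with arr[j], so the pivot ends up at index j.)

Hoare-style two-pointer partition with pivot = 26:

Initial array: [26, 7, 9, 33, 20, 1, 20, 32, 10]

Pointers start at i = 1, j = 8.
i stops at index 3 (arr[3]=33 > 26), j stops at index 8 (arr[8]=10 <= 26): swap arr[3] and arr[8], array becomes [26, 7, 9, 10, 20, 1, 20, 32, 33]
i ends at 7, j ends at 6: the pointers have crossed (j < i), so scanning stops.

Swap pivot arr[0] with arr[6] to place pivot at position 6: [20, 7, 9, 10, 20, 1, 26, 32, 33]
Pivot position: 6

After partitioning with pivot 26, the array becomes [20, 7, 9, 10, 20, 1, 26, 32, 33]. The pivot is placed at index 6. All elements to the left of the pivot are <= 26, and all elements to the right are > 26.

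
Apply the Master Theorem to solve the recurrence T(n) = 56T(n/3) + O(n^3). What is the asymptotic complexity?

Master Theorem for T(n) = 56T(n/3) + O(n^3):

a = 56, b = 3, c = 3
log_b(a) = log_3(56) = 3.6640

Case 1: c = 3 < log_3(56) = 3.6640
T(n) = O(n^(log_3 56))

For T(n) = 56T(n/3) + O(n^3): log_3(56) = 3.6640. This is Case 1 of the Master Theorem (c < log_b(a), work dominated by leaves), giving O(n^(log_3 56)).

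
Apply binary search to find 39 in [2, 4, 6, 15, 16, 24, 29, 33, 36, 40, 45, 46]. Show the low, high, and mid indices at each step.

Binary search for 39 in [2, 4, 6, 15, 16, 24, 29, 33, 36, 40, 45, 46]:

lo=0, hi=11, mid=5, arr[mid]=24 -> 24 < 39, search right half
lo=6, hi=11, mid=8, arr[mid]=36 -> 36 < 39, search right half
lo=9, hi=11, mid=10, arr[mid]=45 -> 45 > 39, search left half
lo=9, hi=9, mid=9, arr[mid]=40 -> 40 > 39, search left half
lo=9 > hi=8, target 39 not found

Binary search determines that 39 is not in the array after 4 comparisons. The search space was exhausted without finding the target.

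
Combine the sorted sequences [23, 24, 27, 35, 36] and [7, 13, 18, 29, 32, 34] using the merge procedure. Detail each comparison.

Merging process:

Compare 23 vs 7: take 7 from right. Merged: [7]
Compare 23 vs 13: take 13 from right. Merged: [7, 13]
Compare 23 vs 18: take 18 from right. Merged: [7, 13, 18]
Compare 23 vs 29: take 23 from left. Merged: [7, 13, 18, 23]
Compare 24 vs 29: take 24 from left. Merged: [7, 13, 18, 23, 24]
Compare 27 vs 29: take 27 from left. Merged: [7, 13, 18, 23, 24, 27]
Compare 35 vs 29: take 29 from right. Merged: [7, 13, 18, 23, 24, 27, 29]
Compare 35 vs 32: take 32 from right. Merged: [7, 13, 18, 23, 24, 27, 29, 32]
Compare 35 vs 34: take 34 from right. Merged: [7, 13, 18, 23, 24, 27, 29, 32, 34]
Append remaining from left: [35, 36]. Merged: [7, 13, 18, 23, 24, 27, 29, 32, 34, 35, 36]

Final merged array: [7, 13, 18, 23, 24, 27, 29, 32, 34, 35, 36]
Total comparisons: 9

The merged array is [7, 13, 18, 23, 24, 27, 29, 32, 34, 35, 36], requiring 9 comparisons. The merge step runs in O(n) time where n is the total number of elements.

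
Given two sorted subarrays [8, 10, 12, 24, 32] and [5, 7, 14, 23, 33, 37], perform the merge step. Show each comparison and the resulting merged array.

Merging process:

Compare 8 vs 5: take 5 from right. Merged: [5]
Compare 8 vs 7: take 7 from right. Merged: [5, 7]
Compare 8 vs 14: take 8 from left. Merged: [5, 7, 8]
Compare 10 vs 14: take 10 from left. Merged: [5, 7, 8, 10]
Compare 12 vs 14: take 12 from left. Merged: [5, 7, 8, 10, 12]
Compare 24 vs 14: take 14 from right. Merged: [5, 7, 8, 10, 12, 14]
Compare 24 vs 23: take 23 from right. Merged: [5, 7, 8, 10, 12, 14, 23]
Compare 24 vs 33: take 24 from left. Merged: [5, 7, 8, 10, 12, 14, 23, 24]
Compare 32 vs 33: take 32 from left. Merged: [5, 7, 8, 10, 12, 14, 23, 24, 32]
Append remaining from right: [33, 37]. Merged: [5, 7, 8, 10, 12, 14, 23, 24, 32, 33, 37]

Final merged array: [5, 7, 8, 10, 12, 14, 23, 24, 32, 33, 37]
Total comparisons: 9

The merged array is [5, 7, 8, 10, 12, 14, 23, 24, 32, 33, 37], requiring 9 comparisons. The merge step runs in O(n) time where n is the total number of elements.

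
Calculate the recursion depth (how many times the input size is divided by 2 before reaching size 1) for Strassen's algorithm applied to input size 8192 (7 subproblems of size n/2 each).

For divide and conquer with division factor 2:

Problem sizes at each level:
Level 0: 8192
Level 1: 4096
Level 2: 2048
Level 3: 1024
Level 4: 512
Level 5: 256
Level 6: 128
Level 7: 64
Level 8: 32
Level 9: 16
Level 10: 8
Level 11: 4
Level 12: 2
Level 13: 1

The root is level 0 and the size-1 base case is level 13 (the tree spans levels 0 through 13, i.e. 14 levels counting the root), so the depth is the number of divisions: log_2(8192) = 13

The recursion tree depth is log_2(8192) = 13. At each level, the problem size is divided by 2, so it takes 13 divisions to reduce to a base case of size 1. The algorithm makes 7 recursive calls at each level.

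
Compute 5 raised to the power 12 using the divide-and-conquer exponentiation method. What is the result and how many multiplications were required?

Computing 5^12 by squaring (build up from 5^1; each line after the first costs one multiplication):

5^1 = 5
5^2 = (5^1)^2 = 5^2 = 25
5^3 = 5 * 5^2 = 5 * 25 = 125
5^6 = (5^3)^2 = 125^2 = 15625
5^12 = (5^6)^2 = 15625^2 = 244140625

Result: 244140625
Multiplications needed: 4 (4 lines after 5^1)

5^12 = 244140625. Using exponentiation by squaring, this requires 4 multiplications. The key idea: if the exponent is even, square the half-power; if odd, multiply by the base once.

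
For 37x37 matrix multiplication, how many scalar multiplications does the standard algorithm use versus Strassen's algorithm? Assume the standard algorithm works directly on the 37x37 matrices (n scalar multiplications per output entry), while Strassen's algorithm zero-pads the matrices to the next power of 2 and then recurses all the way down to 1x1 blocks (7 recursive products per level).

Matrix multiplication for 37x37 matrices:

Strassen's algorithm requires power-of-2 dimensions. Pad 37x37 to 64x64 (next power of 2).

Standard algorithm: 37^3 = 50653 multiplications
Strassen's algorithm: 7^(log2(64)) = 7^6 = 117649 multiplications
Difference: 50653 - 117649 = -66996 (Strassen uses MORE here due to padding overhead — for small or just-over-power-of-2 n, padding can outweigh the per-level savings)

Standard: 50653 multiplications (37^3). Strassen: 117649 multiplications (7^6, after padding to 64x64). Strassen reduces 8 recursive multiplications to 7 at each level.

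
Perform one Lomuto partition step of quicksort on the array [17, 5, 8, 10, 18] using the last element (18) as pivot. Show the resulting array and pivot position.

Lomuto partition with pivot = 18:

Initial array: [17, 5, 8, 10, 18]

arr[0]=17 <= 18: swap with position 0, array becomes [17, 5, 8, 10, 18]
arr[1]=5 <= 18: swap with position 1, array becomes [17, 5, 8, 10, 18]
arr[2]=8 <= 18: swap with position 2, array becomes [17, 5, 8, 10, 18]
arr[3]=10 <= 18: swap with position 3, array becomes [17, 5, 8, 10, 18]

Place pivot at position 4: [17, 5, 8, 10, 18]
Pivot position: 4

After partitioning with pivot 18, the array becomes [17, 5, 8, 10, 18]. The pivot is placed at index 4. All elements to the left of the pivot are <= 18, and all elements to the right are > 18.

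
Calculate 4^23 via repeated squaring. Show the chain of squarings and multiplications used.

Computing 4^23 by squaring (build up from 4^1; each line after the first costs one multiplication):

4^1 = 4
4^2 = (4^1)^2 = 4^2 = 16
4^4 = (4^2)^2 = 16^2 = 256
4^5 = 4 * 4^4 = 4 * 256 = 1024
4^10 = (4^5)^2 = 1024^2 = 1048576
4^11 = 4 * 4^10 = 4 * 1048576 = 4194304
4^22 = (4^11)^2 = 4194304^2 = 17592186044416
4^23 = 4 * 4^22 = 4 * 17592186044416 = 70368744177664

Result: 70368744177664
Multiplications needed: 7 (7 lines after 4^1)

4^23 = 70368744177664. Using exponentiation by squaring, this requires 7 multiplications. The key idea: if the exponent is even, square the half-power; if odd, multiply by the base once.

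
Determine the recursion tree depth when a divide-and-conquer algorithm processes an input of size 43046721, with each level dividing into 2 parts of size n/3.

For divide and conquer with division factor 3:

Problem sizes at each level:
Level 0: 43046721
Level 1: 14348907
Level 2: 4782969
Level 3: 1594323
Level 4: 531441
Level 5: 177147
Level 6: 59049
Level 7: 19683
Level 8: 6561
Level 9: 2187
Level 10: 729
Level 11: 243
Level 12: 81
Level 13: 27
Level 14: 9
Level 15: 3
Level 16: 1

The root is level 0 and the size-1 base case is level 16 (the tree spans levels 0 through 16, i.e. 17 levels counting the root), so the depth is the number of divisions: log_3(43046721) = 16

The recursion tree depth is log_3(43046721) = 16. At each level, the problem size is divided by 3, so it takes 16 divisions to reduce to a base case of size 1. The algorithm makes 2 recursive calls at each level.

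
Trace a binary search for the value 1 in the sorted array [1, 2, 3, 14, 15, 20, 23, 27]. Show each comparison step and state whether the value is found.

Binary search for 1 in [1, 2, 3, 14, 15, 20, 23, 27]:

lo=0, hi=7, mid=3, arr[mid]=14 -> 14 > 1, search left half
lo=0, hi=2, mid=1, arr[mid]=2 -> 2 > 1, search left half
lo=0, hi=0, mid=0, arr[mid]=1 -> Found target at index 0!

Binary search finds 1 at index 0 after 3 comparisons. The search repeatedly halves the search space by comparing with the middle element.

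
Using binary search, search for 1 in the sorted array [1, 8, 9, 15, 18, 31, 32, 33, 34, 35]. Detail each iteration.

Binary search for 1 in [1, 8, 9, 15, 18, 31, 32, 33, 34, 35]:

lo=0, hi=9, mid=4, arr[mid]=18 -> 18 > 1, search left half
lo=0, hi=3, mid=1, arr[mid]=8 -> 8 > 1, search left half
lo=0, hi=0, mid=0, arr[mid]=1 -> Found target at index 0!

Binary search finds 1 at index 0 after 3 comparisons. The search repeatedly halves the search space by comparing with the middle element.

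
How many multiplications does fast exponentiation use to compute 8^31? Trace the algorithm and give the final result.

Computing 8^31 by squaring (build up from 8^1; each line after the first costs one multiplication):

8^1 = 8
8^2 = (8^1)^2 = 8^2 = 64
8^3 = 8 * 8^2 = 8 * 64 = 512
8^6 = (8^3)^2 = 512^2 = 262144
8^7 = 8 * 8^6 = 8 * 262144 = 2097152
8^14 = (8^7)^2 = 2097152^2 = 4398046511104
8^15 = 8 * 8^14 = 8 * 4398046511104 = 35184372088832
8^30 = (8^15)^2 = 35184372088832^2 = 1237940039285380274899124224
8^31 = 8 * 8^30 = 8 * 1237940039285380274899124224 = 9903520314283042199192993792

Result: 9903520314283042199192993792
Multiplications needed: 8 (8 lines after 8^1)

8^31 = 9903520314283042199192993792. Using exponentiation by squaring, this requires 8 multiplications. The key idea: if the exponent is even, square the half-power; if odd, multiply by the base once.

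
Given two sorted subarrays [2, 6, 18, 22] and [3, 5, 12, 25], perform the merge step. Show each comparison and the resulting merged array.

Merging process:

Compare 2 vs 3: take 2 from left. Merged: [2]
Compare 6 vs 3: take 3 from right. Merged: [2, 3]
Compare 6 vs 5: take 5 from right. Merged: [2, 3, 5]
Compare 6 vs 12: take 6 from left. Merged: [2, 3, 5, 6]
Compare 18 vs 12: take 12 from right. Merged: [2, 3, 5, 6, 12]
Compare 18 vs 25: take 18 from left. Merged: [2, 3, 5, 6, 12, 18]
Compare 22 vs 25: take 22 from left. Merged: [2, 3, 5, 6, 12, 18, 22]
Append remaining from right: [25]. Merged: [2, 3, 5, 6, 12, 18, 22, 25]

Final merged array: [2, 3, 5, 6, 12, 18, 22, 25]
Total comparisons: 7

The merged array is [2, 3, 5, 6, 12, 18, 22, 25], requiring 7 comparisons. The merge step runs in O(n) time where n is the total number of elements.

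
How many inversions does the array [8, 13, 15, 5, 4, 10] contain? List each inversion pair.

Finding inversions in [8, 13, 15, 5, 4, 10]:

(0, 3): arr[0]=8 > arr[3]=5
(0, 4): arr[0]=8 > arr[4]=4
(1, 3): arr[1]=13 > arr[3]=5
(1, 4): arr[1]=13 > arr[4]=4
(1, 5): arr[1]=13 > arr[5]=10
(2, 3): arr[2]=15 > arr[3]=5
(2, 4): arr[2]=15 > arr[4]=4
(2, 5): arr[2]=15 > arr[5]=10
(3, 4): arr[3]=5 > arr[4]=4

Total inversions: 9

The array has 9 inversion(s): (0,3), (0,4), (1,3), (1,4), (1,5), (2,3), (2,4), (2,5), (3,4). Each pair (i,j) satisfies i < j and arr[i] > arr[j].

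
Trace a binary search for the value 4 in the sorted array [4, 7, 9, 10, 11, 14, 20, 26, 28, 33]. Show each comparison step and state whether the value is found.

Binary search for 4 in [4, 7, 9, 10, 11, 14, 20, 26, 28, 33]:

lo=0, hi=9, mid=4, arr[mid]=11 -> 11 > 4, search left half
lo=0, hi=3, mid=1, arr[mid]=7 -> 7 > 4, search left half
lo=0, hi=0, mid=0, arr[mid]=4 -> Found target at index 0!

Binary search finds 4 at index 0 after 3 comparisons. The search repeatedly halves the search space by comparing with the middle element.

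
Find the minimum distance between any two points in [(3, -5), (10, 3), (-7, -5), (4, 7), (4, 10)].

Computing all pairwise distances among 5 points:

d((3, -5), (10, 3)) = 10.6301
d((3, -5), (-7, -5)) = 10.0
d((3, -5), (4, 7)) = 12.0416
d((3, -5), (4, 10)) = 15.0333
d((10, 3), (-7, -5)) = 18.7883
d((10, 3), (4, 7)) = 7.2111
d((10, 3), (4, 10)) = 9.2195
d((-7, -5), (4, 7)) = 16.2788
d((-7, -5), (4, 10)) = 18.6011
d((4, 7), (4, 10)) = 3.0 <-- minimum

Closest pair: (4, 7) and (4, 10) with distance 3.0

The closest pair is (4, 7) and (4, 10) with Euclidean distance 3.0. For 5 points, brute-force pairwise comparison is shown above. For large n, the divide-and-conquer algorithm (sort by x, recurse on halves, check the dividing strip) achieves O(n log n).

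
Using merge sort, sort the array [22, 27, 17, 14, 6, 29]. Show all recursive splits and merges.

Merge sort trace:

Split: [22, 27, 17, 14, 6, 29] -> [22, 27, 17] and [14, 6, 29]
  Split: [22, 27, 17] -> [22] and [27, 17]
    Split: [27, 17] -> [27] and [17]
    Merge: [27] + [17] -> [17, 27]
  Merge: [22] + [17, 27] -> [17, 22, 27]
  Split: [14, 6, 29] -> [14] and [6, 29]
    Split: [6, 29] -> [6] and [29]
    Merge: [6] + [29] -> [6, 29]
  Merge: [14] + [6, 29] -> [6, 14, 29]
Merge: [17, 22, 27] + [6, 14, 29] -> [6, 14, 17, 22, 27, 29]

Final sorted array: [6, 14, 17, 22, 27, 29]

The merge sort proceeds by recursively splitting the array and merging sorted halves.
After all merges, the sorted array is [6, 14, 17, 22, 27, 29].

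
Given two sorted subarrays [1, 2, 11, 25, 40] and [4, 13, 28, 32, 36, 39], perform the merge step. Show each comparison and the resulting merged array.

Merging process:

Compare 1 vs 4: take 1 from left. Merged: [1]
Compare 2 vs 4: take 2 from left. Merged: [1, 2]
Compare 11 vs 4: take 4 from right. Merged: [1, 2, 4]
Compare 11 vs 13: take 11 from left. Merged: [1, 2, 4, 11]
Compare 25 vs 13: take 13 from right. Merged: [1, 2, 4, 11, 13]
Compare 25 vs 28: take 25 from left. Merged: [1, 2, 4, 11, 13, 25]
Compare 40 vs 28: take 28 from right. Merged: [1, 2, 4, 11, 13, 25, 28]
Compare 40 vs 32: take 32 from right. Merged: [1, 2, 4, 11, 13, 25, 28, 32]
Compare 40 vs 36: take 36 from right. Merged: [1, 2, 4, 11, 13, 25, 28, 32, 36]
Compare 40 vs 39: take 39 from right. Merged: [1, 2, 4, 11, 13, 25, 28, 32, 36, 39]
Append remaining from left: [40]. Merged: [1, 2, 4, 11, 13, 25, 28, 32, 36, 39, 40]

Final merged array: [1, 2, 4, 11, 13, 25, 28, 32, 36, 39, 40]
Total comparisons: 10

The merged array is [1, 2, 4, 11, 13, 25, 28, 32, 36, 39, 40], requiring 10 comparisons. The merge step runs in O(n) time where n is the total number of elements.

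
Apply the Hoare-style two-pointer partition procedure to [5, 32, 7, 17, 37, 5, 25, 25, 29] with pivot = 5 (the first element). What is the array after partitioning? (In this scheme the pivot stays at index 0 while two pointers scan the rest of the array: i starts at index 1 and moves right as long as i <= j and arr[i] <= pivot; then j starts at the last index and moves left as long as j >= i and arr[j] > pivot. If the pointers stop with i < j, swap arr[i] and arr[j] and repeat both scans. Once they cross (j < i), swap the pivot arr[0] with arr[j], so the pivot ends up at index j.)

Hoare-style two-pointer partition with pivot = 5:

Initial array: [5, 32, 7, 17, 37, 5, 25, 25, 29]

Pointers start at i = 1, j = 8.
i stops at index 1 (arr[1]=32 > 5), j stops at index 5 (arr[5]=5 <= 5): swap arr[1] and arr[5], array becomes [5, 5, 7, 17, 37, 32, 25, 25, 29]
i ends at 2, j ends at 1: the pointers have crossed (j < i), so scanning stops.

Swap pivot arr[0] with arr[1] to place pivot at position 1: [5, 5, 7, 17, 37, 32, 25, 25, 29]
Pivot position: 1

After partitioning with pivot 5, the array becomes [5, 5, 7, 17, 37, 32, 25, 25, 29]. The pivot is placed at index 1. All elements to the left of the pivot are <= 5, and all elements to the right are > 5.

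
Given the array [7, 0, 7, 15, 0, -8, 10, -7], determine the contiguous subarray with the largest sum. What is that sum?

Using Kadane's algorithm on [7, 0, 7, 15, 0, -8, 10, -7]:

Scanning through the array:
Position 1 (value 0): max_ending_here = 7, max_so_far = 7
Position 2 (value 7): max_ending_here = 14, max_so_far = 14
Position 3 (value 15): max_ending_here = 29, max_so_far = 29
Position 4 (value 0): max_ending_here = 29, max_so_far = 29
Position 5 (value -8): max_ending_here = 21, max_so_far = 29
Position 6 (value 10): max_ending_here = 31, max_so_far = 31
Position 7 (value -7): max_ending_here = 24, max_so_far = 31

Maximum subarray: [7, 0, 7, 15, 0, -8, 10]
Maximum sum: 31

The maximum subarray is [7, 0, 7, 15, 0, -8, 10] with sum 31. This subarray runs from index 0 to index 6.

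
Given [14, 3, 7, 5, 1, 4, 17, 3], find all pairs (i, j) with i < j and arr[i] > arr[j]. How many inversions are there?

Finding inversions in [14, 3, 7, 5, 1, 4, 17, 3]:

(0, 1): arr[0]=14 > arr[1]=3
(0, 2): arr[0]=14 > arr[2]=7
(0, 3): arr[0]=14 > arr[3]=5
(0, 4): arr[0]=14 > arr[4]=1
(0, 5): arr[0]=14 > arr[5]=4
(0, 7): arr[0]=14 > arr[7]=3
(1, 4): arr[1]=3 > arr[4]=1
(2, 3): arr[2]=7 > arr[3]=5
(2, 4): arr[2]=7 > arr[4]=1
(2, 5): arr[2]=7 > arr[5]=4
(2, 7): arr[2]=7 > arr[7]=3
(3, 4): arr[3]=5 > arr[4]=1
(3, 5): arr[3]=5 > arr[5]=4
(3, 7): arr[3]=5 > arr[7]=3
(5, 7): arr[5]=4 > arr[7]=3
(6, 7): arr[6]=17 > arr[7]=3

Total inversions: 16

The array has 16 inversion(s): (0,1), (0,2), (0,3), (0,4), (0,5), (0,7), (1,4), (2,3), (2,4), (2,5), (2,7), (3,4), (3,5), (3,7), (5,7), (6,7). Each pair (i,j) satisfies i < j and arr[i] > arr[j].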